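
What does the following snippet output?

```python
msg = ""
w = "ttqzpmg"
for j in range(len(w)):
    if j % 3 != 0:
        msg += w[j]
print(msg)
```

tqpm

j=0: skip
j=1: add 't' → 't'
j=2: add 'q' → 'tq'
j=3: skip
j=4: add 'p' → 'tqp'
j=5: add 'm' → 'tqpm'
j=6: skip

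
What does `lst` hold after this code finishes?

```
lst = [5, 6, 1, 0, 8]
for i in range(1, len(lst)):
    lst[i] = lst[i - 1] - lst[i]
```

[5, -1, -2, -2, -10]

i=1: lst[1] = 5-6 = -1 → [5, -1, 1, 0, 8]
i=2: lst[2] = (-1)-1 = -2 → [5, -1, -2, 0, 8]
i=3: lst[3] = (-2)-0 = -2 → [5, -1, -2, -2, 8]
i=4: lst[4] = (-2)-8 = -10 → [5, -1, -2, -2, -10]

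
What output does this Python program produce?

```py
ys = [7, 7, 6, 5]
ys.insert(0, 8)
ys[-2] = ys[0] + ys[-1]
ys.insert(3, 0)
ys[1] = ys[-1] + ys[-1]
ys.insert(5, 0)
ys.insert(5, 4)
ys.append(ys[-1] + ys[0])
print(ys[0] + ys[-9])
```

insert 8 at 0 → [8, 7, 7, 6, 5]
ys[-2] = ys[0]+ys[-1] = 8+5 = 13 → [8, 7, 7, 13, 5]
insert 0 at 3 → [8, 7, 7, 0, 13, 5]
ys[1] = ys[-1]+ys[-1] = 5+5 = 10 → [8, 10, 7, 0, 13, 5]
insert 0 at 5 → [8, 10, 7, 0, 13, 0, 5]
insert 4 at 5 → [8, 10, 7, 0, 13, 4, 0, 5]
append ys[-1]+ys[0] = 5+8 = 13 → [8, 10, 7, 0, 13, 4, 0, 5, 13]
ys[0]+ys[-9] = 8+8 = 16

16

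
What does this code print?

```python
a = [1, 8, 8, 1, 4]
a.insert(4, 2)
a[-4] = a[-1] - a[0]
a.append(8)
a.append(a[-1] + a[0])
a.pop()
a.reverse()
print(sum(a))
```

insert 2 at 4 → [1, 8, 8, 1, 2, 4]
a[-4] = a[-1]-a[0] = 4-1 = 3 → [1, 8, 3, 1, 2, 4]
append 8 → [1, 8, 3, 1, 2, 4, 8]
append a[-1]+a[0] = 8+1 = 9 → [1, 8, 3, 1, 2, 4, 8, 9]
pop() removes 9 → [1, 8, 3, 1, 2, 4, 8]
reverse → [8, 4, 2, 1, 3, 8, 1]
sum = 27

27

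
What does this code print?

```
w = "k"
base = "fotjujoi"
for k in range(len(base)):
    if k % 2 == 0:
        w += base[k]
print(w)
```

k=0: add 'f' → 'kf'
k=1: skip
k=2: add 't' → 'kft'
k=3: skip
k=4: add 'u' → 'kftu'
k=5: skip
k=6: add 'o' → 'kftuo'
k=7: skip

kftuo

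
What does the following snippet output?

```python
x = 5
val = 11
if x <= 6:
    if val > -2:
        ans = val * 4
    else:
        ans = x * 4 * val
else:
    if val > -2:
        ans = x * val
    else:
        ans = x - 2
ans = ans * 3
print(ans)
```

132

x=5, val=11
x <= 6 is True; val > -2 is True
→ ans = val * 4 = 44
ans = 44*3 = 132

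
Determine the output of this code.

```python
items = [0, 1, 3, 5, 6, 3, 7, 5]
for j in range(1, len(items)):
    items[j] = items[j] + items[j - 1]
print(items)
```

[0, 1, 4, 9, 15, 18, 25, 30]

j=1: items[1] = 1+0 = 1 → [0, 1, 3, 5, 6, 3, 7, 5]
j=2: items[2] = 3+1 = 4 → [0, 1, 4, 5, 6, 3, 7, 5]
j=3: items[3] = 5+4 = 9 → [0, 1, 4, 9, 6, 3, 7, 5]
j=4: items[4] = 6+9 = 15 → [0, 1, 4, 9, 15, 3, 7, 5]
j=5: items[5] = 3+15 = 18 → [0, 1, 4, 9, 15, 18, 7, 5]
j=6: items[6] = 7+18 = 25 → [0, 1, 4, 9, 15, 18, 25, 5]
j=7: items[7] = 5+25 = 30 → [0, 1, 4, 9, 15, 18, 25, 30]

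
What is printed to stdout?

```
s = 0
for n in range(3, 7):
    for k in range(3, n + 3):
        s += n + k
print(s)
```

n=3,k=3: s = 0+6 = 6
n=3,k=4: s = 6+7 = 13
n=3,k=5: s = 13+8 = 21
n=4,k=3: s = 21+7 = 28
n=4,k=4: s = 28+8 = 36
n=4,k=5: s = 36+9 = 45
n=4,k=6: s = 45+10 = 55
n=5,k=3: s = 55+8 = 63
n=5,k=4: s = 63+9 = 72
n=5,k=5: s = 72+10 = 82
n=5,k=6: s = 82+11 = 93
n=5,k=7: s = 93+12 = 105
n=6,k=3: s = 105+9 = 114
n=6,k=4: s = 114+10 = 124
n=6,k=5: s = 124+11 = 135
n=6,k=6: s = 135+12 = 147
n=6,k=7: s = 147+13 = 160
n=6,k=8: s = 160+14 = 174

174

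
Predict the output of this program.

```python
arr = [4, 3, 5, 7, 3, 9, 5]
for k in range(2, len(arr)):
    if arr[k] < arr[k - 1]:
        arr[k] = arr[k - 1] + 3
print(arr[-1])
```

16

k=2: 5>=3, unchanged → [4, 3, 5, 7, 3, 9, 5]
k=3: 7>=5, unchanged → [4, 3, 5, 7, 3, 9, 5]
k=4: 3<7, arr[4] = 7+3 = 10 → [4, 3, 5, 7, 10, 9, 5]
k=5: 9<10, arr[5] = 10+3 = 13 → [4, 3, 5, 7, 10, 13, 5]
k=6: 5<13, arr[6] = 13+3 = 16 → [4, 3, 5, 7, 10, 13, 16]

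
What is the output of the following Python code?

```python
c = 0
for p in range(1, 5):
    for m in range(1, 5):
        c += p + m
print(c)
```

p=1,m=1: c = 0+2 = 2
p=1,m=2: c = 2+3 = 5
p=1,m=3: c = 5+4 = 9
p=1,m=4: c = 9+5 = 14
p=2,m=1: c = 14+3 = 17
p=2,m=2: c = 17+4 = 21
p=2,m=3: c = 21+5 = 26
p=2,m=4: c = 26+6 = 32
p=3,m=1: c = 32+4 = 36
p=3,m=2: c = 36+5 = 41
p=3,m=3: c = 41+6 = 47
p=3,m=4: c = 47+7 = 54
p=4,m=1: c = 54+5 = 59
p=4,m=2: c = 59+6 = 65
p=4,m=3: c = 65+7 = 72
p=4,m=4: c = 72+8 = 80

80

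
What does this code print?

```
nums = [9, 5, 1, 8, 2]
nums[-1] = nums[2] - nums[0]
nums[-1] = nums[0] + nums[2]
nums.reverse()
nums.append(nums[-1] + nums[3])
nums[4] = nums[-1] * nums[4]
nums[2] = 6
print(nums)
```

nums[-1] = nums[2]-nums[0] = 1-9 = -8 → [9, 5, 1, 8, -8]
nums[-1] = nums[0]+nums[2] = 9+1 = 10 → [9, 5, 1, 8, 10]
reverse → [10, 8, 1, 5, 9]
append nums[-1]+nums[3] = 9+5 = 14 → [10, 8, 1, 5, 9, 14]
nums[4] = nums[-1]*nums[4] = 14*9 = 126 → [10, 8, 1, 5, 126, 14]
nums[2] = 6 → [10, 8, 6, 5, 126, 14]

[10, 8, 6, 5, 126, 14]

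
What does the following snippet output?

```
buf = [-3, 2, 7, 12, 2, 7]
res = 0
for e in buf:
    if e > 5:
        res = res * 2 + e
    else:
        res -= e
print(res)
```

e=-3: not >5, res = 0-(-3) = 3
e=2: not >5, res = 3-2 = 1
e=7: >5, res = 1*2+7 = 9
e=12: >5, res = 9*2+12 = 30
e=2: not >5, res = 30-2 = 28
e=7: >5, res = 28*2+7 = 63

63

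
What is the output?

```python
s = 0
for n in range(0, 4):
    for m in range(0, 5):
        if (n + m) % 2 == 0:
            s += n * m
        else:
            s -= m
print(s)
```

n=0,m=0: even sum, s = 0+0 = 0
n=0,m=1: odd sum, s = 0-1 = -1
n=0,m=2: even sum, s = (-1)+0 = -1
n=0,m=3: odd sum, s = (-1)-3 = -4
n=0,m=4: even sum, s = (-4)+0 = -4
n=1,m=0: odd sum, s = (-4)-0 = -4
n=1,m=1: even sum, s = (-4)+1 = -3
n=1,m=2: odd sum, s = (-3)-2 = -5
n=1,m=3: even sum, s = (-5)+3 = -2
n=1,m=4: odd sum, s = (-2)-4 = -6
n=2,m=0: even sum, s = (-6)+0 = -6
n=2,m=1: odd sum, s = (-6)-1 = -7
n=2,m=2: even sum, s = (-7)+4 = -3
n=2,m=3: odd sum, s = (-3)-3 = -6
n=2,m=4: even sum, s = (-6)+8 = 2
n=3,m=0: odd sum, s = 2-0 = 2
n=3,m=1: even sum, s = 2+3 = 5
n=3,m=2: odd sum, s = 5-2 = 3
n=3,m=3: even sum, s = 3+9 = 12
n=3,m=4: odd sum, s = 12-4 = 8

8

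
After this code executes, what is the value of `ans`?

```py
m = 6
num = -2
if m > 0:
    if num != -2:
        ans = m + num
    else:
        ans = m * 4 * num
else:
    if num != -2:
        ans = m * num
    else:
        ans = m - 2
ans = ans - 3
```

-51

m=6, num=-2
m > 0 is True; num != -2 is False
→ ans = m * 4 * num = -48
ans = (-48)-3 = -51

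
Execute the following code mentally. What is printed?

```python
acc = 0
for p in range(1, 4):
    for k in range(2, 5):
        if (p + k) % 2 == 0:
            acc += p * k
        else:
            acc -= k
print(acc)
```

9

p=1,k=2: odd sum, acc = 0-2 = -2
p=1,k=3: even sum, acc = (-2)+3 = 1
p=1,k=4: odd sum, acc = 1-4 = -3
p=2,k=2: even sum, acc = (-3)+4 = 1
p=2,k=3: odd sum, acc = 1-3 = -2
p=2,k=4: even sum, acc = (-2)+8 = 6
p=3,k=2: odd sum, acc = 6-2 = 4
p=3,k=3: even sum, acc = 4+9 = 13
p=3,k=4: odd sum, acc = 13-4 = 9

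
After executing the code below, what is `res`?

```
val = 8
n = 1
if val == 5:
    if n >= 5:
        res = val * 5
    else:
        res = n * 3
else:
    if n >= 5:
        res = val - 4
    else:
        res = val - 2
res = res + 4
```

val=8, n=1
val == 5 is False; n >= 5 is False
→ res = val - 2 = 6
res = 6+4 = 10

10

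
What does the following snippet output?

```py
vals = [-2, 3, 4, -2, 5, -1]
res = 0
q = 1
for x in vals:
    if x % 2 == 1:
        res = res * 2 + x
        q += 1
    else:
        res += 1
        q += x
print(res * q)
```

148

x=-2: not odd, res = 0+1 = 1; q=-1
x=3: odd, res = 1*2+3 = 5; q=0
x=4: not odd, res = 5+1 = 6; q=4
x=-2: not odd, res = 6+1 = 7; q=2
x=5: odd, res = 7*2+5 = 19; q=3
x=-1: odd, res = 19*2+(-1) = 37; q=4
res*q = 37*4 = 148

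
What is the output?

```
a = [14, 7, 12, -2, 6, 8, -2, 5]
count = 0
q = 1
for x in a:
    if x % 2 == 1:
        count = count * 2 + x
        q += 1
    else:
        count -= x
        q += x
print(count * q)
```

-3159

x=14: not odd, count = 0-14 = -14; q=15
x=7: odd, count = (-14)*2+7 = -21; q=16
x=12: not odd, count = (-21)-12 = -33; q=28
x=-2: not odd, count = (-33)-(-2) = -31; q=26
x=6: not odd, count = (-31)-6 = -37; q=32
x=8: not odd, count = (-37)-8 = -45; q=40
x=-2: not odd, count = (-45)-(-2) = -43; q=38
x=5: odd, count = (-43)*2+5 = -81; q=39
count*q = (-81)*39 = -3159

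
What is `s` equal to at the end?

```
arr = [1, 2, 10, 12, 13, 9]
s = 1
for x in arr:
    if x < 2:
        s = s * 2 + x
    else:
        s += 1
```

8

x=1: <2, s = 1*2+1 = 3
x=2: not <2, s = 3+1 = 4
x=10: not <2, s = 4+1 = 5
x=12: not <2, s = 5+1 = 6
x=13: not <2, s = 6+1 = 7
x=9: not <2, s = 7+1 = 8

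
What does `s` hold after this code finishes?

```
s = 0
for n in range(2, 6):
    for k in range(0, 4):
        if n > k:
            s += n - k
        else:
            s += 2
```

n=2,k=0: 2>0, s = 0+2 = 2
n=2,k=1: 2>1, s = 2+1 = 3
n=2,k=2: not 2>2, s = 3+2 = 5
n=2,k=3: not 2>3, s = 5+2 = 7
n=3,k=0: 3>0, s = 7+3 = 10
n=3,k=1: 3>1, s = 10+2 = 12
n=3,k=2: 3>2, s = 12+1 = 13
n=3,k=3: not 3>3, s = 13+2 = 15
n=4,k=0: 4>0, s = 15+4 = 19
n=4,k=1: 4>1, s = 19+3 = 22
n=4,k=2: 4>2, s = 22+2 = 24
n=4,k=3: 4>3, s = 24+1 = 25
n=5,k=0: 5>0, s = 25+5 = 30
n=5,k=1: 5>1, s = 30+4 = 34
n=5,k=2: 5>2, s = 34+3 = 37
n=5,k=3: 5>3, s = 37+2 = 39

39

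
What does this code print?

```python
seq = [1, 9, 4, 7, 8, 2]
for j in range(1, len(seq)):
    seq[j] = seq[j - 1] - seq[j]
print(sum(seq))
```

-94

j=1: seq[1] = 1-9 = -8 → [1, -8, 4, 7, 8, 2]
j=2: seq[2] = (-8)-4 = -12 → [1, -8, -12, 7, 8, 2]
j=3: seq[3] = (-12)-7 = -19 → [1, -8, -12, -19, 8, 2]
j=4: seq[4] = (-19)-8 = -27 → [1, -8, -12, -19, -27, 2]
j=5: seq[5] = (-27)-2 = -29 → [1, -8, -12, -19, -27, -29]
sum = -94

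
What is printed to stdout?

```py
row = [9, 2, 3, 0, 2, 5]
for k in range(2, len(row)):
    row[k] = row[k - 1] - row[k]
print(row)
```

k=2: row[2] = 2-3 = -1 → [9, 2, -1, 0, 2, 5]
k=3: row[3] = (-1)-0 = -1 → [9, 2, -1, -1, 2, 5]
k=4: row[4] = (-1)-2 = -3 → [9, 2, -1, -1, -3, 5]
k=5: row[5] = (-3)-5 = -8 → [9, 2, -1, -1, -3, -8]

[9, 2, -1, -1, -3, -8]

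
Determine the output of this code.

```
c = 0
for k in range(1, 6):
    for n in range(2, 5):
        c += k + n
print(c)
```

k=1,n=2: c = 0+3 = 3
k=1,n=3: c = 3+4 = 7
k=1,n=4: c = 7+5 = 12
k=2,n=2: c = 12+4 = 16
k=2,n=3: c = 16+5 = 21
k=2,n=4: c = 21+6 = 27
k=3,n=2: c = 27+5 = 32
k=3,n=3: c = 32+6 = 38
k=3,n=4: c = 38+7 = 45
k=4,n=2: c = 45+6 = 51
k=4,n=3: c = 51+7 = 58
k=4,n=4: c = 58+8 = 66
k=5,n=2: c = 66+7 = 73
k=5,n=3: c = 73+8 = 81
k=5,n=4: c = 81+9 = 90

90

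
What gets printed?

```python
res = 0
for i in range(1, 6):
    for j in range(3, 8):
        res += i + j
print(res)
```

i=1,j=3: res = 0+4 = 4
i=1,j=4: res = 4+5 = 9
i=1,j=5: res = 9+6 = 15
i=1,j=6: res = 15+7 = 22
i=1,j=7: res = 22+8 = 30
i=2,j=3: res = 30+5 = 35
i=2,j=4: res = 35+6 = 41
i=2,j=5: res = 41+7 = 48
i=2,j=6: res = 48+8 = 56
i=2,j=7: res = 56+9 = 65
i=3,j=3: res = 65+6 = 71
i=3,j=4: res = 71+7 = 78
i=3,j=5: res = 78+8 = 86
i=3,j=6: res = 86+9 = 95
i=3,j=7: res = 95+10 = 105
i=4,j=3: res = 105+7 = 112
i=4,j=4: res = 112+8 = 120
i=4,j=5: res = 120+9 = 129
i=4,j=6: res = 129+10 = 139
i=4,j=7: res = 139+11 = 150
i=5,j=3: res = 150+8 = 158
i=5,j=4: res = 158+9 = 167
i=5,j=5: res = 167+10 = 177
i=5,j=6: res = 177+11 = 188
i=5,j=7: res = 188+12 = 200

200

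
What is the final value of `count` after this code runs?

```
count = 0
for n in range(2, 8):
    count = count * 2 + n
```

n=2: count = 0*2+2 = 2
n=3: count = 2*2+3 = 7
n=4: count = 7*2+4 = 18
n=5: count = 18*2+5 = 41
n=6: count = 41*2+6 = 88
n=7: count = 88*2+7 = 183

183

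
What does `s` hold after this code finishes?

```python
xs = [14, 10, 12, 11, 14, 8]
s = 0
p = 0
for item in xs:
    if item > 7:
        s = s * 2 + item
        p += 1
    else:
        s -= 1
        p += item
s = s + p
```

item=14: >7, s = 0*2+14 = 14; p=1
item=10: >7, s = 14*2+10 = 38; p=2
item=12: >7, s = 38*2+12 = 88; p=3
item=11: >7, s = 88*2+11 = 187; p=4
item=14: >7, s = 187*2+14 = 388; p=5
item=8: >7, s = 388*2+8 = 784; p=6
s+p = 784+6 = 790

790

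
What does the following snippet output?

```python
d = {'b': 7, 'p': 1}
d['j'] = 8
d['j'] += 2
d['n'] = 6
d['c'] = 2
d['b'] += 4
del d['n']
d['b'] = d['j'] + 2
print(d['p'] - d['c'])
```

d['j'] = 8 → {'b': 7, 'p': 1, 'j': 8}
d['j'] = 8+2 = 10 → {'b': 7, 'p': 1, 'j': 10}
d['n'] = 6 → {'b': 7, 'p': 1, 'j': 10, 'n': 6}
d['c'] = 2 → {'b': 7, 'p': 1, 'j': 10, 'n': 6, 'c': 2}
d['b'] = 7+4 = 11 → {'b': 11, 'p': 1, 'j': 10, 'n': 6, 'c': 2}
del 'n' → {'b': 11, 'p': 1, 'j': 10, 'c': 2}
d['b'] = d['j']+2 = 12 → {'b': 12, 'p': 1, 'j': 10, 'c': 2}
d['p']-d['c'] = 1-2 = -1

-1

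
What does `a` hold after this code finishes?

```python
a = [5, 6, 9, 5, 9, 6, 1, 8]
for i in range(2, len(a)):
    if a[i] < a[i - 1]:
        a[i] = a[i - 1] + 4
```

i=2: 9>=6, unchanged → [5, 6, 9, 5, 9, 6, 1, 8]
i=3: 5<9, a[3] = 9+4 = 13 → [5, 6, 9, 13, 9, 6, 1, 8]
i=4: 9<13, a[4] = 13+4 = 17 → [5, 6, 9, 13, 17, 6, 1, 8]
i=5: 6<17, a[5] = 17+4 = 21 → [5, 6, 9, 13, 17, 21, 1, 8]
i=6: 1<21, a[6] = 21+4 = 25 → [5, 6, 9, 13, 17, 21, 25, 8]
i=7: 8<25, a[7] = 25+4 = 29 → [5, 6, 9, 13, 17, 21, 25, 29]

[5, 6, 9, 13, 17, 21, 25, 29]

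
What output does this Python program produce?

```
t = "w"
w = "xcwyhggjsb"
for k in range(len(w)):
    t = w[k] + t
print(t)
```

k=0: prepend 'x' → 'xw'
k=1: prepend 'c' → 'cxw'
k=2: prepend 'w' → 'wcxw'
k=3: prepend 'y' → 'ywcxw'
k=4: prepend 'h' → 'hywcxw'
k=5: prepend 'g' → 'ghywcxw'
k=6: prepend 'g' → 'gghywcxw'
k=7: prepend 'j' → 'jgghywcxw'
k=8: prepend 's' → 'sjgghywcxw'
k=9: prepend 'b' → 'bsjgghywcxw'

bsjgghywcxw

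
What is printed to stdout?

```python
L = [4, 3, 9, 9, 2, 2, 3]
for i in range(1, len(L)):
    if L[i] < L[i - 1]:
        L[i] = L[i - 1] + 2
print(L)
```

i=1: 3<4, L[1] = 4+2 = 6 → [4, 6, 9, 9, 2, 2, 3]
i=2: 9>=6, unchanged → [4, 6, 9, 9, 2, 2, 3]
i=3: 9>=9, unchanged → [4, 6, 9, 9, 2, 2, 3]
i=4: 2<9, L[4] = 9+2 = 11 → [4, 6, 9, 9, 11, 2, 3]
i=5: 2<11, L[5] = 11+2 = 13 → [4, 6, 9, 9, 11, 13, 3]
i=6: 3<13, L[6] = 13+2 = 15 → [4, 6, 9, 9, 11, 13, 15]

[4, 6, 9, 9, 11, 13, 15]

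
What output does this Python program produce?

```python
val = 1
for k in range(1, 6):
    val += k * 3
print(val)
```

46

k=1: val = 1+1*3 = 4
k=2: val = 4+2*3 = 10
k=3: val = 10+3*3 = 19
k=4: val = 19+4*3 = 31
k=5: val = 31+5*3 = 46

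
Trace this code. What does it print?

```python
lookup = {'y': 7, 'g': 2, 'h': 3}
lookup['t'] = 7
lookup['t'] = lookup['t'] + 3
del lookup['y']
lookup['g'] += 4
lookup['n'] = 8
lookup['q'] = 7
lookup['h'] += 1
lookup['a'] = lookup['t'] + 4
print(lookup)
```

lookup['t'] = 7 → {'y': 7, 'g': 2, 'h': 3, 't': 7}
lookup['t'] = lookup['t']+3 = 10 → {'y': 7, 'g': 2, 'h': 3, 't': 10}
del 'y' → {'g': 2, 'h': 3, 't': 10}
lookup['g'] = 2+4 = 6 → {'g': 6, 'h': 3, 't': 10}
lookup['n'] = 8 → {'g': 6, 'h': 3, 't': 10, 'n': 8}
lookup['q'] = 7 → {'g': 6, 'h': 3, 't': 10, 'n': 8, 'q': 7}
lookup['h'] = 3+1 = 4 → {'g': 6, 'h': 4, 't': 10, 'n': 8, 'q': 7}
lookup['a'] = lookup['t']+4 = 14 → {'g': 6, 'h': 4, 't': 10, 'n': 8, 'q': 7, 'a': 14}

{'g': 6, 'h': 4, 't': 10, 'n': 8, 'q': 7, 'a': 14}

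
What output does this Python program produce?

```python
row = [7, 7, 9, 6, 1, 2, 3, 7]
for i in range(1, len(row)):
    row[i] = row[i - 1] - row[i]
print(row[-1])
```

i=1: row[1] = 7-7 = 0 → [7, 0, 9, 6, 1, 2, 3, 7]
i=2: row[2] = 0-9 = -9 → [7, 0, -9, 6, 1, 2, 3, 7]
i=3: row[3] = (-9)-6 = -15 → [7, 0, -9, -15, 1, 2, 3, 7]
i=4: row[4] = (-15)-1 = -16 → [7, 0, -9, -15, -16, 2, 3, 7]
i=5: row[5] = (-16)-2 = -18 → [7, 0, -9, -15, -16, -18, 3, 7]
i=6: row[6] = (-18)-3 = -21 → [7, 0, -9, -15, -16, -18, -21, 7]
i=7: row[7] = (-21)-7 = -28 → [7, 0, -9, -15, -16, -18, -21, -28]

-28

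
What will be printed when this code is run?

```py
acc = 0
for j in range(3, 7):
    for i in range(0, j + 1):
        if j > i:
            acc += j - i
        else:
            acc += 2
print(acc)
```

60

j=3,i=0: 3>0, acc = 0+3 = 3
j=3,i=1: 3>1, acc = 3+2 = 5
j=3,i=2: 3>2, acc = 5+1 = 6
j=3,i=3: not 3>3, acc = 6+2 = 8
j=4,i=0: 4>0, acc = 8+4 = 12
j=4,i=1: 4>1, acc = 12+3 = 15
j=4,i=2: 4>2, acc = 15+2 = 17
j=4,i=3: 4>3, acc = 17+1 = 18
j=4,i=4: not 4>4, acc = 18+2 = 20
j=5,i=0: 5>0, acc = 20+5 = 25
j=5,i=1: 5>1, acc = 25+4 = 29
j=5,i=2: 5>2, acc = 29+3 = 32
j=5,i=3: 5>3, acc = 32+2 = 34
j=5,i=4: 5>4, acc = 34+1 = 35
j=5,i=5: not 5>5, acc = 35+2 = 37
j=6,i=0: 6>0, acc = 37+6 = 43
j=6,i=1: 6>1, acc = 43+5 = 48
j=6,i=2: 6>2, acc = 48+4 = 52
j=6,i=3: 6>3, acc = 52+3 = 55
j=6,i=4: 6>4, acc = 55+2 = 57
j=6,i=5: 6>5, acc = 57+1 = 58
j=6,i=6: not 6>6, acc = 58+2 = 60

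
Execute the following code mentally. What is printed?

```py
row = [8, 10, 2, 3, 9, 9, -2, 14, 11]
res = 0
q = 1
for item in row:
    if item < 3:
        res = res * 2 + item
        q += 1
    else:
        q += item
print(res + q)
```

item=8: not <3; q=9
item=10: not <3; q=19
item=2: <3, res = 0*2+2 = 2; q=20
item=3: not <3; q=23
item=9: not <3; q=32
item=9: not <3; q=41
item=-2: <3, res = 2*2+(-2) = 2; q=42
item=14: not <3; q=56
item=11: not <3; q=67
res+q = 2+67 = 69

69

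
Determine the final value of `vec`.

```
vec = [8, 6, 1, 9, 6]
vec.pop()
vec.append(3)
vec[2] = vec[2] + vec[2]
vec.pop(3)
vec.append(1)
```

[8, 6, 2, 3, 1]

pop() removes 6 → [8, 6, 1, 9]
append 3 → [8, 6, 1, 9, 3]
vec[2] = vec[2]+vec[2] = 1+1 = 2 → [8, 6, 2, 9, 3]
pop(3) removes 9 → [8, 6, 2, 3]
append 1 → [8, 6, 2, 3, 1]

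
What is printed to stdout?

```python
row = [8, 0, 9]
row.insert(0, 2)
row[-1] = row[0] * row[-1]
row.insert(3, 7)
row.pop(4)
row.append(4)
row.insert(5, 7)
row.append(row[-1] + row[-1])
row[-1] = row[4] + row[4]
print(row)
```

insert 2 at 0 → [2, 8, 0, 9]
row[-1] = row[0]*row[-1] = 2*9 = 18 → [2, 8, 0, 18]
insert 7 at 3 → [2, 8, 0, 7, 18]
pop(4) removes 18 → [2, 8, 0, 7]
append 4 → [2, 8, 0, 7, 4]
insert 7 at 5 → [2, 8, 0, 7, 4, 7]
append row[-1]+row[-1] = 7+7 = 14 → [2, 8, 0, 7, 4, 7, 14]
row[-1] = row[4]+row[4] = 4+4 = 8 → [2, 8, 0, 7, 4, 7, 8]

[2, 8, 0, 7, 4, 7, 8]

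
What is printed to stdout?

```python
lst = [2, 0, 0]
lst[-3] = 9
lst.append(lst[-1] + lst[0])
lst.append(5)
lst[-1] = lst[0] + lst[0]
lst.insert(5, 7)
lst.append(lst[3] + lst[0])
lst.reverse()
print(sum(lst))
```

61

lst[-3] = 9 → [9, 0, 0]
append lst[-1]+lst[0] = 0+9 = 9 → [9, 0, 0, 9]
append 5 → [9, 0, 0, 9, 5]
lst[-1] = lst[0]+lst[0] = 9+9 = 18 → [9, 0, 0, 9, 18]
insert 7 at 5 → [9, 0, 0, 9, 18, 7]
append lst[3]+lst[0] = 9+9 = 18 → [9, 0, 0, 9, 18, 7, 18]
reverse → [18, 7, 18, 9, 0, 0, 9]
sum = 61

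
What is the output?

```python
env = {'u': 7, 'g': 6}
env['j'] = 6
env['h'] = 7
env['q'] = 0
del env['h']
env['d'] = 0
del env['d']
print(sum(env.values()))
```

env['j'] = 6 → {'u': 7, 'g': 6, 'j': 6}
env['h'] = 7 → {'u': 7, 'g': 6, 'j': 6, 'h': 7}
env['q'] = 0 → {'u': 7, 'g': 6, 'j': 6, 'h': 7, 'q': 0}
del 'h' → {'u': 7, 'g': 6, 'j': 6, 'q': 0}
env['d'] = 0 → {'u': 7, 'g': 6, 'j': 6, 'q': 0, 'd': 0}
del 'd' → {'u': 7, 'g': 6, 'j': 6, 'q': 0}
sum of values = 19

19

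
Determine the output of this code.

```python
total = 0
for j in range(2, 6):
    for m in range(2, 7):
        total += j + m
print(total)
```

150

j=2,m=2: total = 0+4 = 4
j=2,m=3: total = 4+5 = 9
j=2,m=4: total = 9+6 = 15
j=2,m=5: total = 15+7 = 22
j=2,m=6: total = 22+8 = 30
j=3,m=2: total = 30+5 = 35
j=3,m=3: total = 35+6 = 41
j=3,m=4: total = 41+7 = 48
j=3,m=5: total = 48+8 = 56
j=3,m=6: total = 56+9 = 65
j=4,m=2: total = 65+6 = 71
j=4,m=3: total = 71+7 = 78
j=4,m=4: total = 78+8 = 86
j=4,m=5: total = 86+9 = 95
j=4,m=6: total = 95+10 = 105
j=5,m=2: total = 105+7 = 112
j=5,m=3: total = 112+8 = 120
j=5,m=4: total = 120+9 = 129
j=5,m=5: total = 129+10 = 139
j=5,m=6: total = 139+11 = 150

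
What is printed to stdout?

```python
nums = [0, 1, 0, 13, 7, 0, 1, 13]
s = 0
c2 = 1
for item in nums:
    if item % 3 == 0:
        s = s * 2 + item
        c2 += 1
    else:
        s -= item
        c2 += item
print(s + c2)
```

-19

item=0: %3==0, s = 0*2+0 = 0; c2=2
item=1: not %3==0, s = 0-1 = -1; c2=3
item=0: %3==0, s = (-1)*2+0 = -2; c2=4
item=13: not %3==0, s = (-2)-13 = -15; c2=17
item=7: not %3==0, s = (-15)-7 = -22; c2=24
item=0: %3==0, s = (-22)*2+0 = -44; c2=25
item=1: not %3==0, s = (-44)-1 = -45; c2=26
item=13: not %3==0, s = (-45)-13 = -58; c2=39
s+c2 = (-58)+39 = -19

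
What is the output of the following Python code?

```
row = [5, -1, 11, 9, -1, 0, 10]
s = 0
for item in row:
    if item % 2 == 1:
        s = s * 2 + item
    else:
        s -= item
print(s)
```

123

item=5: odd, s = 0*2+5 = 5
item=-1: odd, s = 5*2+(-1) = 9
item=11: odd, s = 9*2+11 = 29
item=9: odd, s = 29*2+9 = 67
item=-1: odd, s = 67*2+(-1) = 133
item=0: not odd, s = 133-0 = 133
item=10: not odd, s = 133-10 = 123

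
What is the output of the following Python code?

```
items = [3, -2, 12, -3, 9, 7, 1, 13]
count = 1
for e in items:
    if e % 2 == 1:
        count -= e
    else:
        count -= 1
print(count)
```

e=3: odd, count = 1-3 = -2
e=-2: not odd, count = (-2)-1 = -3
e=12: not odd, count = (-3)-1 = -4
e=-3: odd, count = (-4)-(-3) = -1
e=9: odd, count = (-1)-9 = -10
e=7: odd, count = (-10)-7 = -17
e=1: odd, count = (-17)-1 = -18
e=13: odd, count = (-18)-13 = -31

-31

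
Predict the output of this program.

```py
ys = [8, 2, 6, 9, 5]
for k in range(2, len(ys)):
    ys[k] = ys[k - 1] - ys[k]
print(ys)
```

[8, 2, -4, -13, -18]

k=2: ys[2] = 2-6 = -4 → [8, 2, -4, 9, 5]
k=3: ys[3] = (-4)-9 = -13 → [8, 2, -4, -13, 5]
k=4: ys[4] = (-13)-5 = -18 → [8, 2, -4, -13, -18]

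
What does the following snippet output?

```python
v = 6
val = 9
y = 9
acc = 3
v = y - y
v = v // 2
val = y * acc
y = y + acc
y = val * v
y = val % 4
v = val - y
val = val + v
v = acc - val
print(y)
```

3

v = 9-9 = 0
v = 0//2 = 0
val = 9*3 = 27
y = 9+3 = 12
y = 27*0 = 0
y = 27%4 = 3
v = 27-3 = 24
val = 27+24 = 51
v = 3-51 = -48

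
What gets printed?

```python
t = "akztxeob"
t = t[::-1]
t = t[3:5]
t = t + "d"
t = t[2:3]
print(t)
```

reverse → 'boextzka'
slice [3:5] → 'xt'
+ 'd' → 'xtd'
slice [2:3] → 'd'

d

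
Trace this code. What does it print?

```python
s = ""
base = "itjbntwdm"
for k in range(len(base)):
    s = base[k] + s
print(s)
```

k=0: prepend 'i' → 'i'
k=1: prepend 't' → 'ti'
k=2: prepend 'j' → 'jti'
k=3: prepend 'b' → 'bjti'
k=4: prepend 'n' → 'nbjti'
k=5: prepend 't' → 'tnbjti'
k=6: prepend 'w' → 'wtnbjti'
k=7: prepend 'd' → 'dwtnbjti'
k=8: prepend 'm' → 'mdwtnbjti'

mdwtnbjti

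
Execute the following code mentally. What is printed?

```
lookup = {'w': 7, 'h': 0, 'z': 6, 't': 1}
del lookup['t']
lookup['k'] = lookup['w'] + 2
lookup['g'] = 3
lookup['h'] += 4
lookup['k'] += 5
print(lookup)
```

del 't' → {'w': 7, 'h': 0, 'z': 6}
lookup['k'] = lookup['w']+2 = 9 → {'w': 7, 'h': 0, 'z': 6, 'k': 9}
lookup['g'] = 3 → {'w': 7, 'h': 0, 'z': 6, 'k': 9, 'g': 3}
lookup['h'] = 0+4 = 4 → {'w': 7, 'h': 4, 'z': 6, 'k': 9, 'g': 3}
lookup['k'] = 9+5 = 14 → {'w': 7, 'h': 4, 'z': 6, 'k': 14, 'g': 3}

{'w': 7, 'h': 4, 'z': 6, 'k': 14, 'g': 3}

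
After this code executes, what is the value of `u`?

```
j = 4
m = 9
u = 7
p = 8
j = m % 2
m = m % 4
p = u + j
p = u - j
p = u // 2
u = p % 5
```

3

j = 9%2 = 1
m = 9%4 = 1
p = 7+1 = 8
p = 7-1 = 6
p = 7//2 = 3
u = 3%5 = 3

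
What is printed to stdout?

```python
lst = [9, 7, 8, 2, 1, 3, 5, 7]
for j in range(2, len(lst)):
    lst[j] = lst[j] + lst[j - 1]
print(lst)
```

[9, 7, 15, 17, 18, 21, 26, 33]

j=2: lst[2] = 8+7 = 15 → [9, 7, 15, 2, 1, 3, 5, 7]
j=3: lst[3] = 2+15 = 17 → [9, 7, 15, 17, 1, 3, 5, 7]
j=4: lst[4] = 1+17 = 18 → [9, 7, 15, 17, 18, 3, 5, 7]
j=5: lst[5] = 3+18 = 21 → [9, 7, 15, 17, 18, 21, 5, 7]
j=6: lst[6] = 5+21 = 26 → [9, 7, 15, 17, 18, 21, 26, 7]
j=7: lst[7] = 7+26 = 33 → [9, 7, 15, 17, 18, 21, 26, 33]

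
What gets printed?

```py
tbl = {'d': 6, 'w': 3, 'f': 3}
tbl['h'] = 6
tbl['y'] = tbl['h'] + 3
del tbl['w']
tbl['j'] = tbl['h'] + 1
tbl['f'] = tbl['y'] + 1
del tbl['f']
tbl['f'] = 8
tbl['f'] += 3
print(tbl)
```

tbl['h'] = 6 → {'d': 6, 'w': 3, 'f': 3, 'h': 6}
tbl['y'] = tbl['h']+3 = 9 → {'d': 6, 'w': 3, 'f': 3, 'h': 6, 'y': 9}
del 'w' → {'d': 6, 'f': 3, 'h': 6, 'y': 9}
tbl['j'] = tbl['h']+1 = 7 → {'d': 6, 'f': 3, 'h': 6, 'y': 9, 'j': 7}
tbl['f'] = tbl['y']+1 = 10 → {'d': 6, 'f': 10, 'h': 6, 'y': 9, 'j': 7}
del 'f' → {'d': 6, 'h': 6, 'y': 9, 'j': 7}
tbl['f'] = 8 → {'d': 6, 'h': 6, 'y': 9, 'j': 7, 'f': 8}
tbl['f'] = 8+3 = 11 → {'d': 6, 'h': 6, 'y': 9, 'j': 7, 'f': 11}

{'d': 6, 'h': 6, 'y': 9, 'j': 7, 'f': 11}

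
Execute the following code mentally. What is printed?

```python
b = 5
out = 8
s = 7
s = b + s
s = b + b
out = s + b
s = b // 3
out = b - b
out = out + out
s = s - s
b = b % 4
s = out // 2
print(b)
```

1

s = 5+7 = 12
s = 5+5 = 10
out = 10+5 = 15
s = 5//3 = 1
out = 5-5 = 0
out = 0+0 = 0
s = 1-1 = 0
b = 5%4 = 1
s = 0//2 = 0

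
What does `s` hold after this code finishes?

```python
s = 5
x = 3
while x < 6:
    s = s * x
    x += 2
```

x=3: s = 5*3 = 15
x=5: s = 15*5 = 75

75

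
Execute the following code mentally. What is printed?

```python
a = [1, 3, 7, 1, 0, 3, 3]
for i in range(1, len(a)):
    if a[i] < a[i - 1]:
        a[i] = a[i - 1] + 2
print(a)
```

i=1: 3>=1, unchanged → [1, 3, 7, 1, 0, 3, 3]
i=2: 7>=3, unchanged → [1, 3, 7, 1, 0, 3, 3]
i=3: 1<7, a[3] = 7+2 = 9 → [1, 3, 7, 9, 0, 3, 3]
i=4: 0<9, a[4] = 9+2 = 11 → [1, 3, 7, 9, 11, 3, 3]
i=5: 3<11, a[5] = 11+2 = 13 → [1, 3, 7, 9, 11, 13, 3]
i=6: 3<13, a[6] = 13+2 = 15 → [1, 3, 7, 9, 11, 13, 15]

[1, 3, 7, 9, 11, 13, 15]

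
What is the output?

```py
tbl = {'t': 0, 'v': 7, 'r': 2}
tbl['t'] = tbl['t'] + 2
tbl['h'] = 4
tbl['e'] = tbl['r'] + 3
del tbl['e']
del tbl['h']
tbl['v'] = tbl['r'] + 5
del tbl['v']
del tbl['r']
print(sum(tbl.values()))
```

2

tbl['t'] = tbl['t']+2 = 2 → {'t': 2, 'v': 7, 'r': 2}
tbl['h'] = 4 → {'t': 2, 'v': 7, 'r': 2, 'h': 4}
tbl['e'] = tbl['r']+3 = 5 → {'t': 2, 'v': 7, 'r': 2, 'h': 4, 'e': 5}
del 'e' → {'t': 2, 'v': 7, 'r': 2, 'h': 4}
del 'h' → {'t': 2, 'v': 7, 'r': 2}
tbl['v'] = tbl['r']+5 = 7 → {'t': 2, 'v': 7, 'r': 2}
del 'v' → {'t': 2, 'r': 2}
del 'r' → {'t': 2}
sum of values = 2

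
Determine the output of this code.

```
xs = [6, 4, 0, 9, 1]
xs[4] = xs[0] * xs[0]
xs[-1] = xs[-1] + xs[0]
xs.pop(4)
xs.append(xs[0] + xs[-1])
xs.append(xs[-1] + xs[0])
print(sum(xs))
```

xs[4] = xs[0]*xs[0] = 6*6 = 36 → [6, 4, 0, 9, 36]
xs[-1] = xs[-1]+xs[0] = 36+6 = 42 → [6, 4, 0, 9, 42]
pop(4) removes 42 → [6, 4, 0, 9]
append xs[0]+xs[-1] = 6+9 = 15 → [6, 4, 0, 9, 15]
append xs[-1]+xs[0] = 15+6 = 21 → [6, 4, 0, 9, 15, 21]
sum = 55

55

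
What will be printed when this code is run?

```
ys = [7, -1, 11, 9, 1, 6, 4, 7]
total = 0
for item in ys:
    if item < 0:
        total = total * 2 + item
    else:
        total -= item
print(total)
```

-53

item=7: not <0, total = 0-7 = -7
item=-1: <0, total = (-7)*2+(-1) = -15
item=11: not <0, total = (-15)-11 = -26
item=9: not <0, total = (-26)-9 = -35
item=1: not <0, total = (-35)-1 = -36
item=6: not <0, total = (-36)-6 = -42
item=4: not <0, total = (-42)-4 = -46
item=7: not <0, total = (-46)-7 = -53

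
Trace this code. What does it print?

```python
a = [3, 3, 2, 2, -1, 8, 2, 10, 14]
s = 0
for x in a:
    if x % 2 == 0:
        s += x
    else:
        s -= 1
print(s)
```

35

x=3: not even, s = 0-1 = -1
x=3: not even, s = (-1)-1 = -2
x=2: even, s = (-2)+2 = 0
x=2: even, s = 0+2 = 2
x=-1: not even, s = 2-1 = 1
x=8: even, s = 1+8 = 9
x=2: even, s = 9+2 = 11
x=10: even, s = 11+10 = 21
x=14: even, s = 21+14 = 35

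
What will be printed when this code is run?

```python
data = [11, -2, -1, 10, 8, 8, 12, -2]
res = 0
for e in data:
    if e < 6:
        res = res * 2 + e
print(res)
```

e=11: not <6
e=-2: <6, res = 0*2+(-2) = -2
e=-1: <6, res = (-2)*2+(-1) = -5
e=10: not <6
e=8: not <6
e=8: not <6
e=12: not <6
e=-2: <6, res = (-5)*2+(-2) = -12

-12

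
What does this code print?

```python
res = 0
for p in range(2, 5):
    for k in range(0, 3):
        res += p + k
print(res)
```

p=2,k=0: res = 0+2 = 2
p=2,k=1: res = 2+3 = 5
p=2,k=2: res = 5+4 = 9
p=3,k=0: res = 9+3 = 12
p=3,k=1: res = 12+4 = 16
p=3,k=2: res = 16+5 = 21
p=4,k=0: res = 21+4 = 25
p=4,k=1: res = 25+5 = 30
p=4,k=2: res = 30+6 = 36

36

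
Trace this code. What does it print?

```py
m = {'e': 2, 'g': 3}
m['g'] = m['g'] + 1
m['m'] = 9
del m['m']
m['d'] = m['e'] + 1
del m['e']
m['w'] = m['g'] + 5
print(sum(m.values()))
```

16

m['g'] = m['g']+1 = 4 → {'e': 2, 'g': 4}
m['m'] = 9 → {'e': 2, 'g': 4, 'm': 9}
del 'm' → {'e': 2, 'g': 4}
m['d'] = m['e']+1 = 3 → {'e': 2, 'g': 4, 'd': 3}
del 'e' → {'g': 4, 'd': 3}
m['w'] = m['g']+5 = 9 → {'g': 4, 'd': 3, 'w': 9}
sum of values = 16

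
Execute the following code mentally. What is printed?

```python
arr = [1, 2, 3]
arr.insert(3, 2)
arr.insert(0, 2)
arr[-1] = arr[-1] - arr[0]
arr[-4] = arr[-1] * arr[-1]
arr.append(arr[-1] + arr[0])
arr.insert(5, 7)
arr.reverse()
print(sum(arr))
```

16

insert 2 at 3 → [1, 2, 3, 2]
insert 2 at 0 → [2, 1, 2, 3, 2]
arr[-1] = arr[-1]-arr[0] = 2-2 = 0 → [2, 1, 2, 3, 0]
arr[-4] = arr[-1]*arr[-1] = 0*0 = 0 → [2, 0, 2, 3, 0]
append arr[-1]+arr[0] = 0+2 = 2 → [2, 0, 2, 3, 0, 2]
insert 7 at 5 → [2, 0, 2, 3, 0, 7, 2]
reverse → [2, 7, 0, 3, 2, 0, 2]
sum = 16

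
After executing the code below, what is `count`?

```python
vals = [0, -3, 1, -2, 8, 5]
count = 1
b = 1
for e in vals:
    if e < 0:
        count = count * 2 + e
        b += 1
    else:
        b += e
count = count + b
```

e=0: not <0; b=1
e=-3: <0, count = 1*2+(-3) = -1; b=2
e=1: not <0; b=3
e=-2: <0, count = (-1)*2+(-2) = -4; b=4
e=8: not <0; b=12
e=5: not <0; b=17
count+b = (-4)+17 = 13

13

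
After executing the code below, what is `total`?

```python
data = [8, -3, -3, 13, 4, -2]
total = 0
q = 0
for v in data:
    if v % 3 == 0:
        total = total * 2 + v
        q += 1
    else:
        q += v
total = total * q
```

-225

v=8: not %3==0; q=8
v=-3: %3==0, total = 0*2+(-3) = -3; q=9
v=-3: %3==0, total = (-3)*2+(-3) = -9; q=10
v=13: not %3==0; q=23
v=4: not %3==0; q=27
v=-2: not %3==0; q=25
total*q = (-9)*25 = -225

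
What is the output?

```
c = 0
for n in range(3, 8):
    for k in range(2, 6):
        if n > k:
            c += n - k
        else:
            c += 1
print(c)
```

n=3,k=2: 3>2, c = 0+1 = 1
n=3,k=3: not 3>3, c = 1+1 = 2
n=3,k=4: not 3>4, c = 2+1 = 3
n=3,k=5: not 3>5, c = 3+1 = 4
n=4,k=2: 4>2, c = 4+2 = 6
n=4,k=3: 4>3, c = 6+1 = 7
n=4,k=4: not 4>4, c = 7+1 = 8
n=4,k=5: not 4>5, c = 8+1 = 9
n=5,k=2: 5>2, c = 9+3 = 12
n=5,k=3: 5>3, c = 12+2 = 14
n=5,k=4: 5>4, c = 14+1 = 15
n=5,k=5: not 5>5, c = 15+1 = 16
n=6,k=2: 6>2, c = 16+4 = 20
n=6,k=3: 6>3, c = 20+3 = 23
n=6,k=4: 6>4, c = 23+2 = 25
n=6,k=5: 6>5, c = 25+1 = 26
n=7,k=2: 7>2, c = 26+5 = 31
n=7,k=3: 7>3, c = 31+4 = 35
n=7,k=4: 7>4, c = 35+3 = 38
n=7,k=5: 7>5, c = 38+2 = 40

40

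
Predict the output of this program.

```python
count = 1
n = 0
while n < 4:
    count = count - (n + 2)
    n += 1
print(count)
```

-13

n=0: count = 1-2 = -1
n=1: count = (-1)-3 = -4
n=2: count = (-4)-4 = -8
n=3: count = (-8)-5 = -13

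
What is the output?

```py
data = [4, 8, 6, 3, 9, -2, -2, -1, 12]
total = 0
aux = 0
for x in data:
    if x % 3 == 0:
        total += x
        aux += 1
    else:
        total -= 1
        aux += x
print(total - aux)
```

14

x=4: not %3==0, total = 0-1 = -1; aux=4
x=8: not %3==0, total = (-1)-1 = -2; aux=12
x=6: %3==0, total = (-2)+6 = 4; aux=13
x=3: %3==0, total = 4+3 = 7; aux=14
x=9: %3==0, total = 7+9 = 16; aux=15
x=-2: not %3==0, total = 16-1 = 15; aux=13
x=-2: not %3==0, total = 15-1 = 14; aux=11
x=-1: not %3==0, total = 14-1 = 13; aux=10
x=12: %3==0, total = 13+12 = 25; aux=11
total-aux = 25-11 = 14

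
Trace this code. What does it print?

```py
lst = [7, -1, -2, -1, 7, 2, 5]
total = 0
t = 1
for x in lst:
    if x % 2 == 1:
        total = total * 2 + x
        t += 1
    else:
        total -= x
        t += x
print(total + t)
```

x=7: odd, total = 0*2+7 = 7; t=2
x=-1: odd, total = 7*2+(-1) = 13; t=3
x=-2: not odd, total = 13-(-2) = 15; t=1
x=-1: odd, total = 15*2+(-1) = 29; t=2
x=7: odd, total = 29*2+7 = 65; t=3
x=2: not odd, total = 65-2 = 63; t=5
x=5: odd, total = 63*2+5 = 131; t=6
total+t = 131+6 = 137

137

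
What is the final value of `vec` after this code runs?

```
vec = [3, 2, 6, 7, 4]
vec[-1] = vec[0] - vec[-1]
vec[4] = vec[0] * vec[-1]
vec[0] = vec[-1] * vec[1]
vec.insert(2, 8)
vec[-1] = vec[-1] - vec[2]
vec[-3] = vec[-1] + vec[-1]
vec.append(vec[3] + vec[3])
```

[-6, 2, 8, -22, 7, -11, -44]

vec[-1] = vec[0]-vec[-1] = 3-4 = -1 → [3, 2, 6, 7, -1]
vec[4] = vec[0]*vec[-1] = 3*(-1) = -3 → [3, 2, 6, 7, -3]
vec[0] = vec[-1]*vec[1] = (-3)*2 = -6 → [-6, 2, 6, 7, -3]
insert 8 at 2 → [-6, 2, 8, 6, 7, -3]
vec[-1] = vec[-1]-vec[2] = (-3)-8 = -11 → [-6, 2, 8, 6, 7, -11]
vec[-3] = vec[-1]+vec[-1] = (-11)+(-11) = -22 → [-6, 2, 8, -22, 7, -11]
append vec[3]+vec[3] = (-22)+(-22) = -44 → [-6, 2, 8, -22, 7, -11, -44]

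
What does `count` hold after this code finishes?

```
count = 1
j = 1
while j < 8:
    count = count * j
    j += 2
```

105

j=1: count = 1*1 = 1
j=3: count = 1*3 = 3
j=5: count = 3*5 = 15
j=7: count = 15*7 = 105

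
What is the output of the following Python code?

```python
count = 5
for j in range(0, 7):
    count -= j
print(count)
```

j=0: count = 5-0 = 5
j=1: count = 5-1 = 4
j=2: count = 4-2 = 2
j=3: count = 2-3 = -1
j=4: count = (-1)-4 = -5
j=5: count = (-5)-5 = -10
j=6: count = (-10)-6 = -16

-16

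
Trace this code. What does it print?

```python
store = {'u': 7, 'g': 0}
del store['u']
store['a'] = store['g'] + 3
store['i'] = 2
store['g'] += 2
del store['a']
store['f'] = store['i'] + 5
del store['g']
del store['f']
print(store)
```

del 'u' → {'g': 0}
store['a'] = store['g']+3 = 3 → {'g': 0, 'a': 3}
store['i'] = 2 → {'g': 0, 'a': 3, 'i': 2}
store['g'] = 0+2 = 2 → {'g': 2, 'a': 3, 'i': 2}
del 'a' → {'g': 2, 'i': 2}
store['f'] = store['i']+5 = 7 → {'g': 2, 'i': 2, 'f': 7}
del 'g' → {'i': 2, 'f': 7}
del 'f' → {'i': 2}

{'i': 2}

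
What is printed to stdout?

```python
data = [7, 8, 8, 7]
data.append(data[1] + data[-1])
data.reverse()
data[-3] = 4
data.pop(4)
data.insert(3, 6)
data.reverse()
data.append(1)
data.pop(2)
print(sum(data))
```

37

append data[1]+data[-1] = 8+7 = 15 → [7, 8, 8, 7, 15]
reverse → [15, 7, 8, 8, 7]
data[-3] = 4 → [15, 7, 4, 8, 7]
pop(4) removes 7 → [15, 7, 4, 8]
insert 6 at 3 → [15, 7, 4, 6, 8]
reverse → [8, 6, 4, 7, 15]
append 1 → [8, 6, 4, 7, 15, 1]
pop(2) removes 4 → [8, 6, 7, 15, 1]
sum = 37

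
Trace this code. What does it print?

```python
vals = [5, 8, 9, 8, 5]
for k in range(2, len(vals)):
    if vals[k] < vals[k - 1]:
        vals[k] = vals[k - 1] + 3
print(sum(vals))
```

49

k=2: 9>=8, unchanged → [5, 8, 9, 8, 5]
k=3: 8<9, vals[3] = 9+3 = 12 → [5, 8, 9, 12, 5]
k=4: 5<12, vals[4] = 12+3 = 15 → [5, 8, 9, 12, 15]
sum = 49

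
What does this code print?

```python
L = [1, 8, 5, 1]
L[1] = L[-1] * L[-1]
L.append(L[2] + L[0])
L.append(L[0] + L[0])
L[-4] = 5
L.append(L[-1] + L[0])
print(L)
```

[1, 1, 5, 1, 6, 2, 3]

L[1] = L[-1]*L[-1] = 1*1 = 1 → [1, 1, 5, 1]
append L[2]+L[0] = 5+1 = 6 → [1, 1, 5, 1, 6]
append L[0]+L[0] = 1+1 = 2 → [1, 1, 5, 1, 6, 2]
L[-4] = 5 → [1, 1, 5, 1, 6, 2]
append L[-1]+L[0] = 2+1 = 3 → [1, 1, 5, 1, 6, 2, 3]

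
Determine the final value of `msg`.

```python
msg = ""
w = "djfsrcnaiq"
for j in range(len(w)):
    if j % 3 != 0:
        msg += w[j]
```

'jfrcai'

j=0: skip
j=1: add 'j' → 'j'
j=2: add 'f' → 'jf'
j=3: skip
j=4: add 'r' → 'jfr'
j=5: add 'c' → 'jfrc'
j=6: skip
j=7: add 'a' → 'jfrca'
j=8: add 'i' → 'jfrcai'
j=9: skip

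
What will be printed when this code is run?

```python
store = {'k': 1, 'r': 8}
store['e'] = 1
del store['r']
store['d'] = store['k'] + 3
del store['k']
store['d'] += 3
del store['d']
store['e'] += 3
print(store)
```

store['e'] = 1 → {'k': 1, 'r': 8, 'e': 1}
del 'r' → {'k': 1, 'e': 1}
store['d'] = store['k']+3 = 4 → {'k': 1, 'e': 1, 'd': 4}
del 'k' → {'e': 1, 'd': 4}
store['d'] = 4+3 = 7 → {'e': 1, 'd': 7}
del 'd' → {'e': 1}
store['e'] = 1+3 = 4 → {'e': 4}

{'e': 4}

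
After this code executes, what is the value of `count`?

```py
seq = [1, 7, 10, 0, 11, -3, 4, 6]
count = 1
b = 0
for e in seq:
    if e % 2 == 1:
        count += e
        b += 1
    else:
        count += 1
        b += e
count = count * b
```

504

e=1: odd, count = 1+1 = 2; b=1
e=7: odd, count = 2+7 = 9; b=2
e=10: not odd, count = 9+1 = 10; b=12
e=0: not odd, count = 10+1 = 11; b=12
e=11: odd, count = 11+11 = 22; b=13
e=-3: odd, count = 22+(-3) = 19; b=14
e=4: not odd, count = 19+1 = 20; b=18
e=6: not odd, count = 20+1 = 21; b=24
count*b = 21*24 = 504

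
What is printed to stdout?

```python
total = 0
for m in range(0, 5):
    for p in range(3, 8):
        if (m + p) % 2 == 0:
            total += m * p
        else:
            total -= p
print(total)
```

m=0,p=3: odd sum, total = 0-3 = -3
m=0,p=4: even sum, total = (-3)+0 = -3
m=0,p=5: odd sum, total = (-3)-5 = -8
m=0,p=6: even sum, total = (-8)+0 = -8
m=0,p=7: odd sum, total = (-8)-7 = -15
m=1,p=3: even sum, total = (-15)+3 = -12
m=1,p=4: odd sum, total = (-12)-4 = -16
m=1,p=5: even sum, total = (-16)+5 = -11
m=1,p=6: odd sum, total = (-11)-6 = -17
m=1,p=7: even sum, total = (-17)+7 = -10
m=2,p=3: odd sum, total = (-10)-3 = -13
m=2,p=4: even sum, total = (-13)+8 = -5
m=2,p=5: odd sum, total = (-5)-5 = -10
m=2,p=6: even sum, total = (-10)+12 = 2
m=2,p=7: odd sum, total = 2-7 = -5
m=3,p=3: even sum, total = (-5)+9 = 4
m=3,p=4: odd sum, total = 4-4 = 0
m=3,p=5: even sum, total = 0+15 = 15
m=3,p=6: odd sum, total = 15-6 = 9
m=3,p=7: even sum, total = 9+21 = 30
m=4,p=3: odd sum, total = 30-3 = 27
m=4,p=4: even sum, total = 27+16 = 43
m=4,p=5: odd sum, total = 43-5 = 38
m=4,p=6: even sum, total = 38+24 = 62
m=4,p=7: odd sum, total = 62-7 = 55

55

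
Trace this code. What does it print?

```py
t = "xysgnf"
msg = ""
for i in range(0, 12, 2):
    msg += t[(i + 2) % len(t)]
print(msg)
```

i=0: add t[2]='s' → 's'
i=2: add t[4]='n' → 'sn'
i=4: add t[0]='x' → 'snx'
i=6: add t[2]='s' → 'snxs'
i=8: add t[4]='n' → 'snxsn'
i=10: add t[0]='x' → 'snxsnx'

snxsnx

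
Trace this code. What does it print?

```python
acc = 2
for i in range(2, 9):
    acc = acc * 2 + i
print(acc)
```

i=2: acc = 2*2+2 = 6
i=3: acc = 6*2+3 = 15
i=4: acc = 15*2+4 = 34
i=5: acc = 34*2+5 = 73
i=6: acc = 73*2+6 = 152
i=7: acc = 152*2+7 = 311
i=8: acc = 311*2+8 = 630

630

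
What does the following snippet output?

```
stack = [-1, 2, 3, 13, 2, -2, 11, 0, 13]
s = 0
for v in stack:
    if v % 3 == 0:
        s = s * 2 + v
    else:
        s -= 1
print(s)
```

v=-1: not %3==0, s = 0-1 = -1
v=2: not %3==0, s = (-1)-1 = -2
v=3: %3==0, s = (-2)*2+3 = -1
v=13: not %3==0, s = (-1)-1 = -2
v=2: not %3==0, s = (-2)-1 = -3
v=-2: not %3==0, s = (-3)-1 = -4
v=11: not %3==0, s = (-4)-1 = -5
v=0: %3==0, s = (-5)*2+0 = -10
v=13: not %3==0, s = (-10)-1 = -11

-11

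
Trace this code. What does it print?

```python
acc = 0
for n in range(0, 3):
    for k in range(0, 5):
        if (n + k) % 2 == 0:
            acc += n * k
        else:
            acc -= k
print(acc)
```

n=0,k=0: even sum, acc = 0+0 = 0
n=0,k=1: odd sum, acc = 0-1 = -1
n=0,k=2: even sum, acc = (-1)+0 = -1
n=0,k=3: odd sum, acc = (-1)-3 = -4
n=0,k=4: even sum, acc = (-4)+0 = -4
n=1,k=0: odd sum, acc = (-4)-0 = -4
n=1,k=1: even sum, acc = (-4)+1 = -3
n=1,k=2: odd sum, acc = (-3)-2 = -5
n=1,k=3: even sum, acc = (-5)+3 = -2
n=1,k=4: odd sum, acc = (-2)-4 = -6
n=2,k=0: even sum, acc = (-6)+0 = -6
n=2,k=1: odd sum, acc = (-6)-1 = -7
n=2,k=2: even sum, acc = (-7)+4 = -3
n=2,k=3: odd sum, acc = (-3)-3 = -6
n=2,k=4: even sum, acc = (-6)+8 = 2

2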